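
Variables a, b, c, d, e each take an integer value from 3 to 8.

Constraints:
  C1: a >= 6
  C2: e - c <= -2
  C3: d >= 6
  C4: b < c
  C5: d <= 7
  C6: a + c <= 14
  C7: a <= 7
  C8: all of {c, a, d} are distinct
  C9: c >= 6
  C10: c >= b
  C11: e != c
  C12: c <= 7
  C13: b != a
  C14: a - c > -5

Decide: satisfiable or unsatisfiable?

Unsatisfiable

Constraints 1, 3, 5, 7, 9, and 12 confine each of c, a, d to the 2 values {6, 7}.
Constraint 8 requires all 3 of them to be distinct, but only 2 values are available — impossible by the pigeonhole principle.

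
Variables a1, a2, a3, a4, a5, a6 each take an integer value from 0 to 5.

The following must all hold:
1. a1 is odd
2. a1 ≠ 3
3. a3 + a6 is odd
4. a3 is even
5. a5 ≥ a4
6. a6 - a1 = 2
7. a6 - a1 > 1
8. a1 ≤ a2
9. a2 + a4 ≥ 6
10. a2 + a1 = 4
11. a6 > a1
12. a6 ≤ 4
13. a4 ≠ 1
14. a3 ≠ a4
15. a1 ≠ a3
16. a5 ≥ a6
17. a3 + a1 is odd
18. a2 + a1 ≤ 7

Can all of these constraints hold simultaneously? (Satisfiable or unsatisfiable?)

Setting (a1, a2, a3, a4, a5, a6) = (1, 3, 4, 3, 5, 3) satisfies everything: constraint 6: a6 - a1 = 2; constraint 7: a6 - a1 = 2, and the others follow.

Satisfiable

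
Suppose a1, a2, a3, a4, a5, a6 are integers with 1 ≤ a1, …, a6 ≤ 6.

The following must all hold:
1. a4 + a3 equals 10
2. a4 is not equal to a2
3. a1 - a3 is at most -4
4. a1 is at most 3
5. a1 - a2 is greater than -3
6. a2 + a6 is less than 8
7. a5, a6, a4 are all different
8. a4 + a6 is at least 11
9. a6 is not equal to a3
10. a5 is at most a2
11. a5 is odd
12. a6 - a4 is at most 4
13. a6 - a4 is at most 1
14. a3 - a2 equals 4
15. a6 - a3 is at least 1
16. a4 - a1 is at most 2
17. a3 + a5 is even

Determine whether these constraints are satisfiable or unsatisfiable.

Unsatisfiable

Constraints 3, 13, 15, and 16 give a3 − a1 ≥ 4, a1 − a4 ≥ -2, a4 − a6 ≥ -1, a6 − a3 ≥ 1.
Adding all 4 inequalities: the left sides telescope to 0, and the right sides sum to 4 + (-2) + (-1) + 1 = 2. So 0 ≥ 2, which is false.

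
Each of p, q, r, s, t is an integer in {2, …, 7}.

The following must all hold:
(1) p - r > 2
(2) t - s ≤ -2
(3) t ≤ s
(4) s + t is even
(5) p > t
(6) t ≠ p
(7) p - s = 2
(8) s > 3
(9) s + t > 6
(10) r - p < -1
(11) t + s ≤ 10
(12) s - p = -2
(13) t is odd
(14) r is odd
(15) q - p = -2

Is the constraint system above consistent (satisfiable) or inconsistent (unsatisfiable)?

Setting (p, q, r, s, t) = (7, 5, 3, 5, 3) satisfies everything: constraint 1: p - r = 4; constraint 2: t - s = -2, and the others follow.

Satisfiable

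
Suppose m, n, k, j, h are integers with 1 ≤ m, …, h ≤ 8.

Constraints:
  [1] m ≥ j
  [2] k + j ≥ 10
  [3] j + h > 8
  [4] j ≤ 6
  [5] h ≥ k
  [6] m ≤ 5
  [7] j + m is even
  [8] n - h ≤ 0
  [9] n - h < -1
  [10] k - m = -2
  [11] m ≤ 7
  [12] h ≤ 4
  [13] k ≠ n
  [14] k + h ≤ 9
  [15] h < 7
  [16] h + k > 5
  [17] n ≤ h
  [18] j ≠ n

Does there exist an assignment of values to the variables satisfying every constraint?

From constraints 5 and 12: k ≤ h ≤ 4. From constraints 1 and 6: j ≤ m ≤ 5. Hence k + j ≤ 9. But constraint 2 requires k + j ≥ 10, and 10 > 9. Contradiction.

Unsatisfiable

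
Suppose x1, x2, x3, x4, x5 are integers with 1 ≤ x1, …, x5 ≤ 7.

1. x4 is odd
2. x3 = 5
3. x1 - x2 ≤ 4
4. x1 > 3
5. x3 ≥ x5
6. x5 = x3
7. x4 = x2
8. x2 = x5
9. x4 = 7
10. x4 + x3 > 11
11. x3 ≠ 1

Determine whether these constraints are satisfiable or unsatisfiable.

Constraint 9 fixes x4 = 7 and constraint 2 fixes x3 = 5. Constraints 6, 7, and 8 give x4 = x2 = x5 = x3, so x4 = x3. But 7 ≠ 5 — contradiction.

Unsatisfiable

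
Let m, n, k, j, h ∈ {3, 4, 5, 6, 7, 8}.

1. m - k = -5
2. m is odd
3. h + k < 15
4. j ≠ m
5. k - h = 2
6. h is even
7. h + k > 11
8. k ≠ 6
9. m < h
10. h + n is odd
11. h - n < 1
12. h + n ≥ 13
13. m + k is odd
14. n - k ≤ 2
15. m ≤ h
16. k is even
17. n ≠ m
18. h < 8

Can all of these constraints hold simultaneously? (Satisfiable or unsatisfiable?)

Satisfiable

Setting (m, n, k, j, h) = (3, 7, 8, 7, 6) satisfies everything: constraint 1: m - k = -5; constraint 3: h + k = 14; constraint 5: k - h = 2, and the others follow.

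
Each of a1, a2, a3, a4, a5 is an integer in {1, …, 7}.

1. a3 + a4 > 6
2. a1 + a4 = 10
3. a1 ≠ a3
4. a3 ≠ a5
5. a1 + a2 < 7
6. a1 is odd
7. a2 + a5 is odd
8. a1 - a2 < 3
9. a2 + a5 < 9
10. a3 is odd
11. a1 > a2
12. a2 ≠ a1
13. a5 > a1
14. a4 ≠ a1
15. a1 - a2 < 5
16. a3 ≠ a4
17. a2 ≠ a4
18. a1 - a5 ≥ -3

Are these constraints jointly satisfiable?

Satisfiable

Setting (a1, a2, a3, a4, a5) = (3, 1, 1, 7, 6) satisfies everything: constraint 1: a3 + a4 = 8; constraint 2: a1 + a4 = 10, and the others follow.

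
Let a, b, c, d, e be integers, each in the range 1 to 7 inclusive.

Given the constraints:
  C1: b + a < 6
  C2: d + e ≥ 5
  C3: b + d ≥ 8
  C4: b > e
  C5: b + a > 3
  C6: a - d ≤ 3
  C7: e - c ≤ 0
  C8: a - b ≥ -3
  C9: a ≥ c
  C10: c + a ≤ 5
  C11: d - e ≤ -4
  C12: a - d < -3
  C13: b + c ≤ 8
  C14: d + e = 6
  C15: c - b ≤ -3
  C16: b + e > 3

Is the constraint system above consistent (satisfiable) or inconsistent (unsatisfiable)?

Unsatisfiable

Constraints 6, 7, 8, 11, and 15 give a − b ≥ -3, b − c ≥ 3, c − e ≥ 0, e − d ≥ 4, d − a ≥ -3.
Adding all 5 inequalities: the left sides telescope to 0, and the right sides sum to (-3) + 3 + 0 + 4 + (-3) = 1. So 0 ≥ 1, which is false.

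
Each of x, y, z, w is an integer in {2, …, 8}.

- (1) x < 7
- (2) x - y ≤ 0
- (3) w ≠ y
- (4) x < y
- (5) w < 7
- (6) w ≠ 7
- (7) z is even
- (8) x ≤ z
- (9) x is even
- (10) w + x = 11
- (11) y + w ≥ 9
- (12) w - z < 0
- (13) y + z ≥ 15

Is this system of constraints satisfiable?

Satisfiable

Try x = 6, y = 7, z = 8, w = 5.
Check constraint 2: x - y = -1; constraint 10: w + x = 11. The remaining constraints are straightforward to verify.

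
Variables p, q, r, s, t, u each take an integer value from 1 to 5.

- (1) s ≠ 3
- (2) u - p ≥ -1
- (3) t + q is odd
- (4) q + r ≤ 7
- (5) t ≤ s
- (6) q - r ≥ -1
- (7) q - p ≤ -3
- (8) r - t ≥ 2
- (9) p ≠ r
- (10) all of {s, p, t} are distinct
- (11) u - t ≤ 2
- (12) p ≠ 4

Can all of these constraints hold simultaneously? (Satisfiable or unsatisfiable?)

Constraints 2, 6, 7, 8, and 11 give r − t ≥ 2, t − u ≥ -2, u − p ≥ -1, p − q ≥ 3, q − r ≥ -1.
Adding all 5 inequalities: the left sides telescope to 0, and the right sides sum to 2 + (-2) + (-1) + 3 + (-1) = 1. So 0 ≥ 1, which is false.

Unsatisfiable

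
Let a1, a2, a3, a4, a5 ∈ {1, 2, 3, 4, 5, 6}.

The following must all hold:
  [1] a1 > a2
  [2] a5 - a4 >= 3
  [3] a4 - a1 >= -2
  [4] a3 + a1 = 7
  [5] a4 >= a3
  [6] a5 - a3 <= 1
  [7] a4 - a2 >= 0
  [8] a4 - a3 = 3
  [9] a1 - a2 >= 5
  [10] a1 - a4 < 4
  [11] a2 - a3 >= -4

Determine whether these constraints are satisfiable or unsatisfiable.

Constraints 2, 3, 6, 9, and 11 give a2 − a3 ≥ -4, a3 − a5 ≥ -1, a5 − a4 ≥ 3, a4 − a1 ≥ -2, a1 − a2 ≥ 5.
Adding all 5 inequalities: the left sides telescope to 0, and the right sides sum to (-4) + (-1) + 3 + (-2) + 5 = 1. So 0 ≥ 1, which is false.

Unsatisfiable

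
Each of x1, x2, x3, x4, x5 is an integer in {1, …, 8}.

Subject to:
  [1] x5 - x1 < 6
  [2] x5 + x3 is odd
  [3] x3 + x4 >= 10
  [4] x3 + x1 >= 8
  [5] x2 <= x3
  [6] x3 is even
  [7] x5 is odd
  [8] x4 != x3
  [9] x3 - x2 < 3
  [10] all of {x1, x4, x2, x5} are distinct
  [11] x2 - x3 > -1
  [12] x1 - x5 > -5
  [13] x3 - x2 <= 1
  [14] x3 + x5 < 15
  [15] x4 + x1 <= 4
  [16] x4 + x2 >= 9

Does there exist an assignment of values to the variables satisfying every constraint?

Satisfiable

The assignment x1 = 1, x2 = 8, x3 = 8, x4 = 2, x5 = 5 works:
  constraint 1 holds since x5 - x1 = 4.
  constraint 3 holds since x3 + x4 = 10.
  constraint 4 holds since x3 + x1 = 9.
The rest check out directly.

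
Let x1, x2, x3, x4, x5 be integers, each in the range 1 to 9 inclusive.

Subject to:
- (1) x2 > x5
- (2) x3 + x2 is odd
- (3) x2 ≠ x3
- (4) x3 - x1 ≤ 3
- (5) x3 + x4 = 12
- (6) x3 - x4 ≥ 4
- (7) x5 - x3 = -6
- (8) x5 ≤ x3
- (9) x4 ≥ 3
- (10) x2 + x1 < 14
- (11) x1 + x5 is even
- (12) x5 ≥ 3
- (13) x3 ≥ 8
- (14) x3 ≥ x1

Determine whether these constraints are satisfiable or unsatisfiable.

One satisfying assignment is x1 = 7, x2 = 4, x3 = 9, x4 = 3, x5 = 3.
For the less obvious constraints — constraint 4: x3 - x1 = 2; constraint 5: x3 + x4 = 12; constraint 6: x3 - x4 = 6 — and the others hold by inspection.

Satisfiable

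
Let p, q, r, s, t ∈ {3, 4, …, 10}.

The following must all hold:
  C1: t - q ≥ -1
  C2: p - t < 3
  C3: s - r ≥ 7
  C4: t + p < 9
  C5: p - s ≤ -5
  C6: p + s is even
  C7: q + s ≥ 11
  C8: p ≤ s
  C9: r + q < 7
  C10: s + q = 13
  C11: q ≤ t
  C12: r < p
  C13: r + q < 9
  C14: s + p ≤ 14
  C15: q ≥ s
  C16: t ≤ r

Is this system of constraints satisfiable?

Constraints 8, 11, 12, 15, and 16 give s ≤ q, q ≤ t, t ≤ r, r < p, p ≤ s. Chaining: s ≤ q ≤ t ≤ r < p ≤ s, which forces s < s — impossible.

Unsatisfiable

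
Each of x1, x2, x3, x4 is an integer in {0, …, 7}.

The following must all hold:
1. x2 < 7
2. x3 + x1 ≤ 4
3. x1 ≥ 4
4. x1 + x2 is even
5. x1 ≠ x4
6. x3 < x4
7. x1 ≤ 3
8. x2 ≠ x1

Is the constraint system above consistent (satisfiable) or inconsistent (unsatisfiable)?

Unsatisfiable

From constraint 3: x1 ≥ 4. From constraint 7: x1 ≤ 3. But 3 < 4, so no value of x1 works.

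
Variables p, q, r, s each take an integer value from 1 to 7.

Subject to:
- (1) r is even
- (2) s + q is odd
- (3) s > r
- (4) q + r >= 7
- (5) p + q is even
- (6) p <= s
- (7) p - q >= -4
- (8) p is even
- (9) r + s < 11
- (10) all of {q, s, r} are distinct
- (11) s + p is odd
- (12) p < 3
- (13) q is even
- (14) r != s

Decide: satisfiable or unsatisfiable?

Satisfiable

Setting (p, q, r, s) = (2, 6, 2, 7) satisfies everything: constraint 4: q + r = 8; constraint 7: p - q = -4; constraint 9: r + s = 9, and the others follow.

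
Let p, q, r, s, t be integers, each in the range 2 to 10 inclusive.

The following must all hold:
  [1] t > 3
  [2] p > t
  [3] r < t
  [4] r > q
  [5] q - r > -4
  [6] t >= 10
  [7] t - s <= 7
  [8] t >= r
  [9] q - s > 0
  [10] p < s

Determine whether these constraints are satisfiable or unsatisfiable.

Unsatisfiable

Constraints 2, 3, 4, 9, and 10 give r < t, t < p, p < s, s < q, q < r. Chaining: r < t < p < s < q < r, which forces r < r — impossible.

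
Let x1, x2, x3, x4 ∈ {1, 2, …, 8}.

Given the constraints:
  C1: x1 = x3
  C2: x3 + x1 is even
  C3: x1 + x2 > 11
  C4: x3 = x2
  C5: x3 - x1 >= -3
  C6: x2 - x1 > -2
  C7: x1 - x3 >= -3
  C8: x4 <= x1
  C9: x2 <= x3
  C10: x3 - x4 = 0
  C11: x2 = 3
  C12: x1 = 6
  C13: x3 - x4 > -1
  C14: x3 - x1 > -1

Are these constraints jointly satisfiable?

Unsatisfiable

Constraint 12 fixes x1 = 6 and constraint 11 fixes x2 = 3. Constraints 1 and 4 give x1 = x3 = x2, so x1 = x2. But 6 ≠ 3 — contradiction.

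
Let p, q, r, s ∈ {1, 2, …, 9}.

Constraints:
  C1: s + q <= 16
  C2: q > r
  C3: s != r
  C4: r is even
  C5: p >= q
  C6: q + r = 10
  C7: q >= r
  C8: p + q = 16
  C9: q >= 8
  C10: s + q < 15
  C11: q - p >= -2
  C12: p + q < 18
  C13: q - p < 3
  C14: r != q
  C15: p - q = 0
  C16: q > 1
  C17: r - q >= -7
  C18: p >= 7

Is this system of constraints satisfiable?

The assignment p = 8, q = 8, r = 2, s = 6 works:
  constraint 1 holds since s + q = 14.
  constraint 6 holds since q + r = 10.
The rest check out directly.

Satisfiable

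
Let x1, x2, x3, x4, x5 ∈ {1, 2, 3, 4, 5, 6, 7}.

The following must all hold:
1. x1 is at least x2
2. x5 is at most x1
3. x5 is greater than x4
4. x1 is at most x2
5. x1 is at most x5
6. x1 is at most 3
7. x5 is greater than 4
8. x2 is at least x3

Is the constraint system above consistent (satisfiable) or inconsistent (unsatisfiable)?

From constraint 7: x5 ≥ 5. From constraints 2 and 6: x5 ≤ x1 and x1 ≤ 3, so x5 ≤ 3. But 3 < 5, so no value of x5 works.

Unsatisfiable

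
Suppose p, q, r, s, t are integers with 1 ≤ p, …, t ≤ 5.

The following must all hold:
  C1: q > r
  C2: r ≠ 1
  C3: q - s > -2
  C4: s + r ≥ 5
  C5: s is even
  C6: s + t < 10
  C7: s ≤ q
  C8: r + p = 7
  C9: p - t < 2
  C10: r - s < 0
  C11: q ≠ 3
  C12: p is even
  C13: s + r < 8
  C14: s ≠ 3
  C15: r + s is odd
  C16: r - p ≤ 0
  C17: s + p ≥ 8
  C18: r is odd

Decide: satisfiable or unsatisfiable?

One satisfying assignment is p = 4, q = 5, r = 3, s = 4, t = 5.
For the less obvious constraints — constraint 3: q - s = 1; constraint 4: s + r = 7; constraint 6: s + t = 9 — and the others hold by inspection.

Satisfiable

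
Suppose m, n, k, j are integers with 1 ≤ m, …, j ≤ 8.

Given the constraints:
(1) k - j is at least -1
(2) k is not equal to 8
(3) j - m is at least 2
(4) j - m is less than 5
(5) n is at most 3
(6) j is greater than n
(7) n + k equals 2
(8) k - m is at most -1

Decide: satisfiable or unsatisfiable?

Unsatisfiable

Constraints 1, 3, and 8 give m − k ≥ 1, k − j ≥ -1, j − m ≥ 2.
Adding all 3 inequalities: the left sides telescope to 0, and the right sides sum to 1 + (-1) + 2 = 2. So 0 ≥ 2, which is false.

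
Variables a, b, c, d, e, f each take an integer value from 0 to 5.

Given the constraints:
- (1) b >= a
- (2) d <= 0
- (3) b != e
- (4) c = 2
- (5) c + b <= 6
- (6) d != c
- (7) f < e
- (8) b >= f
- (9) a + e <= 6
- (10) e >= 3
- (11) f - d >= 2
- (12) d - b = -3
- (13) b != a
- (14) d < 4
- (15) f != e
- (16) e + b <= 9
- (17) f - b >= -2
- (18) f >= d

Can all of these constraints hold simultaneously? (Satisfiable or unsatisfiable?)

The assignment a = 0, b = 3, c = 2, d = 0, e = 4, f = 2 works:
  constraint 5 holds since c + b = 5.
  constraint 9 holds since a + e = 4.
The rest check out directly.

Satisfiable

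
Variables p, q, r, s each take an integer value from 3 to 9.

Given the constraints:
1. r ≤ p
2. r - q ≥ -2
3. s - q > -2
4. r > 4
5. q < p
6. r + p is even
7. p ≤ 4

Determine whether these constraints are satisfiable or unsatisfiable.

Unsatisfiable

From constraint 4: r ≥ 5. From constraints 1 and 7: r ≤ p and p ≤ 4, so r ≤ 4. But 4 < 5, so no value of r works.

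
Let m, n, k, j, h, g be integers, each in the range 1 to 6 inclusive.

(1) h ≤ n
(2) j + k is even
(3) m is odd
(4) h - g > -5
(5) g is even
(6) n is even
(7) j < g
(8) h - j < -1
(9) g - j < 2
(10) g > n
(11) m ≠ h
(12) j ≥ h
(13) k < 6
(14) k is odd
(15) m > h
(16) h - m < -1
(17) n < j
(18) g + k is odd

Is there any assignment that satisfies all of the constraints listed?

Satisfiable

The assignment m = 5, n = 2, k = 3, j = 5, h = 2, g = 6 works:
  constraint 4 holds since h - g = -4.
  constraint 8 holds since h - j = -3.
  constraint 9 holds since g - j = 1.
The rest check out directly.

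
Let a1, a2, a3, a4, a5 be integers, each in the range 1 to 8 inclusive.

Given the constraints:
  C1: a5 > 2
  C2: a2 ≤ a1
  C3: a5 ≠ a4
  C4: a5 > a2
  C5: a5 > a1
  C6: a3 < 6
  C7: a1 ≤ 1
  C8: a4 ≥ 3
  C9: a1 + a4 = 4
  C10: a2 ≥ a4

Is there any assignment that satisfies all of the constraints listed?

Unsatisfiable

From constraints 8 and 10: a2 ≥ a4 and a4 ≥ 3, so a2 ≥ 3. From constraints 2 and 7: a2 ≤ a1 and a1 ≤ 1, so a2 ≤ 1. But 1 < 3, so no value of a2 works.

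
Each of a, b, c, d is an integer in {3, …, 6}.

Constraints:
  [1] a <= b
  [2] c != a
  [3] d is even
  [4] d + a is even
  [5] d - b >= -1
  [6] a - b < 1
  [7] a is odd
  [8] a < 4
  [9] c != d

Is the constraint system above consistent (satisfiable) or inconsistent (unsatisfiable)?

Unsatisfiable

Constraint 3 makes d even and constraint 7 makes a odd, so d + a must be odd. Constraint 4 says d + a is even — contradiction.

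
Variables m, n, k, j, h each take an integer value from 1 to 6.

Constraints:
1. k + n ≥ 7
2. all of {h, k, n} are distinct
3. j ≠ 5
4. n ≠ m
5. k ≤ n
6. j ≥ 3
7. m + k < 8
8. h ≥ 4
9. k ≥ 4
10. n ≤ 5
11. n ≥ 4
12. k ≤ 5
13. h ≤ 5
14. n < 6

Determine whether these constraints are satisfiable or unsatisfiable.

Constraints 8, 9, 10, 11, 12, and 13 confine each of h, k, n to the 2 values {4, 5}.
Constraint 2 requires all 3 of them to be distinct, but only 2 values are available — impossible by the pigeonhole principle.

Unsatisfiable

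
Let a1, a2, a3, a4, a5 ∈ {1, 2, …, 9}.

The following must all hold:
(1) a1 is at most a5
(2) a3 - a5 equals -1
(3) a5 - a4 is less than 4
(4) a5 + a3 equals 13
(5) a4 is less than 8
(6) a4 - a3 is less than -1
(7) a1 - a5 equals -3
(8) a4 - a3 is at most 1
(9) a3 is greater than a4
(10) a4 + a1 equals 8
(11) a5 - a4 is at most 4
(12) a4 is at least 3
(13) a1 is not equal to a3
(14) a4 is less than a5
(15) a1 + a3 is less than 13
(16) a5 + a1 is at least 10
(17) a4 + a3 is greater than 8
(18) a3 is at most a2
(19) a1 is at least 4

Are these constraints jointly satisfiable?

Try a1 = 4, a2 = 8, a3 = 6, a4 = 4, a5 = 7.
Check constraint 2: a3 - a5 = -1; constraint 3: a5 - a4 = 3; constraint 4: a5 + a3 = 13. The remaining constraints are straightforward to verify.

Satisfiable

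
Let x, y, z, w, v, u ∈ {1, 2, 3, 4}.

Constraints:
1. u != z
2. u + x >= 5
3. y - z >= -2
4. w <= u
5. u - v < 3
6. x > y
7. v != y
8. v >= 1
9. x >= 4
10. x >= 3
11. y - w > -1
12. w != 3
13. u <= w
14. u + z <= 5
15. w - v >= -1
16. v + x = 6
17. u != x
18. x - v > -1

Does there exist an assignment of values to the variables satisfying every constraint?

Satisfiable

The assignment x = 4, y = 3, z = 3, w = 2, v = 2, u = 2 works:
  constraint 2 holds since u + x = 6.
  constraint 3 holds since y - z = 0.
  constraint 5 holds since u - v = 0.
The rest check out directly.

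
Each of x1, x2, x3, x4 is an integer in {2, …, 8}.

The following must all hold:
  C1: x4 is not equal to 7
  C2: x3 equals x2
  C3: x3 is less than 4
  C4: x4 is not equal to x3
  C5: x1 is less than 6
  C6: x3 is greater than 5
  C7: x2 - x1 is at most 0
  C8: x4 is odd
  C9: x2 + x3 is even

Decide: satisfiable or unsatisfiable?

From constraint 6: x3 ≥ 6. From constraint 3: x3 ≤ 3. But 3 < 6, so no value of x3 works.

Unsatisfiable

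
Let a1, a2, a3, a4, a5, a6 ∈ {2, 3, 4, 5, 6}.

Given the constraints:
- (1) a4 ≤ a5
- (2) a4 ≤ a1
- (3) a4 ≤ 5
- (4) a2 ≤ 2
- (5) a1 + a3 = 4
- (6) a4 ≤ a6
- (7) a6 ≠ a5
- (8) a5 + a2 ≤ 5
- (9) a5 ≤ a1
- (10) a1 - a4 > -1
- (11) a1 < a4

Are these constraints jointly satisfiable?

Unsatisfiable

Constraints 1, 9, and 11 give a4 ≤ a5, a5 ≤ a1, a1 < a4. Chaining: a4 ≤ a5 ≤ a1 < a4, which forces a4 < a4 — impossible.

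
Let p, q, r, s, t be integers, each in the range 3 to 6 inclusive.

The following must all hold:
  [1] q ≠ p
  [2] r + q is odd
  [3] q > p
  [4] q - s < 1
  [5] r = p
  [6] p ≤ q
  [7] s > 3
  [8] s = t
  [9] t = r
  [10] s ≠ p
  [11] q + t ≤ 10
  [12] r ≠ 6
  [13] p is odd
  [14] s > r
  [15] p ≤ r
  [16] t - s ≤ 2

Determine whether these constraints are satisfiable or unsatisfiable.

Unsatisfiable

From constraints 5, 8, and 9, s = t = r = p, so s = p. But constraint 10 says s ≠ p. Contradiction.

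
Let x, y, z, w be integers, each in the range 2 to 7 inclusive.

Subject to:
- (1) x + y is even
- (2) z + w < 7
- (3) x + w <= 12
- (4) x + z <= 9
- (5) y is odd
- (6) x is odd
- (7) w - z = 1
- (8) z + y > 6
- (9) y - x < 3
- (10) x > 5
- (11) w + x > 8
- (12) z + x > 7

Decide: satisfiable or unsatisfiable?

Satisfiable

The assignment x = 7, y = 7, z = 2, w = 3 works:
  constraint 2 holds since z + w = 5.
  constraint 3 holds since x + w = 10.
  constraint 4 holds since x + z = 9.
The rest check out directly.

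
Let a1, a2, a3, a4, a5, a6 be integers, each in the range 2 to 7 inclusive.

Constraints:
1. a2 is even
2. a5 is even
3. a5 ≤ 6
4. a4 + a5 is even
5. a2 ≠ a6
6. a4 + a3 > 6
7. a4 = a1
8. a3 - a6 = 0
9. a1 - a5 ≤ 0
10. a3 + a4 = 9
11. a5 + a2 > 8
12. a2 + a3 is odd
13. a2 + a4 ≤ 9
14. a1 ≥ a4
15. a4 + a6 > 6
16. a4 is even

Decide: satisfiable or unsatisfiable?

Satisfiable

One satisfying assignment is a1 = 2, a2 = 6, a3 = 7, a4 = 2, a5 = 4, a6 = 7.
For the less obvious constraints — constraint 6: a4 + a3 = 9; constraint 8: a3 - a6 = 0; constraint 9: a1 - a5 = -2 — and the others hold by inspection.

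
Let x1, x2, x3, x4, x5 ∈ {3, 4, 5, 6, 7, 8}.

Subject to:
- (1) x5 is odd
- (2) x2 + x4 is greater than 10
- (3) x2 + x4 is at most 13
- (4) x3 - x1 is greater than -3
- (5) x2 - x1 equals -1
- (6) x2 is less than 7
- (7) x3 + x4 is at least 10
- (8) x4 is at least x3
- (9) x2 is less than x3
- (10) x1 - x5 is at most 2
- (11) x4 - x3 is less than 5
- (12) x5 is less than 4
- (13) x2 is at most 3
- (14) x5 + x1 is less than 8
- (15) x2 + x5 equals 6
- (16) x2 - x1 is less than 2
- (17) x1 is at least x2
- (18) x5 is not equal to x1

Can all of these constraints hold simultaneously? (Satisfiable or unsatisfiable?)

Satisfiable

The assignment x1 = 4, x2 = 3, x3 = 4, x4 = 8, x5 = 3 works:
  constraint 2 holds since x2 + x4 = 11.
  constraint 3 holds since x2 + x4 = 11.
  constraint 4 holds since x3 - x1 = 0.
The rest check out directly.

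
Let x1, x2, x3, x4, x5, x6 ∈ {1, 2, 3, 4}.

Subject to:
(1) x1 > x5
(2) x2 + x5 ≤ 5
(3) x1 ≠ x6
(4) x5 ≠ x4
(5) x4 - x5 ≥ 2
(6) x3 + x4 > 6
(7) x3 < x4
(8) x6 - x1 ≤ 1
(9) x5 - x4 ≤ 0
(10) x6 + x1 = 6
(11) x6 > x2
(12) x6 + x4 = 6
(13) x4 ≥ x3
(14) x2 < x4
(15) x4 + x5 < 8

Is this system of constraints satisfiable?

The assignment x1 = 4, x2 = 1, x3 = 3, x4 = 4, x5 = 1, x6 = 2 works:
  constraint 2 holds since x2 + x5 = 2.
  constraint 5 holds since x4 - x5 = 3.
The rest check out directly.

Satisfiable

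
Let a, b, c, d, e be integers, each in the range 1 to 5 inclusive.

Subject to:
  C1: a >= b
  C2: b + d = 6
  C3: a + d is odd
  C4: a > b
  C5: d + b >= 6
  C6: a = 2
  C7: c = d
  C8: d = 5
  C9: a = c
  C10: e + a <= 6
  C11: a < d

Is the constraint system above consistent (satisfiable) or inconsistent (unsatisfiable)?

Constraint 6 fixes a = 2 and constraint 8 fixes d = 5. Constraints 7 and 9 give a = c = d, so a = d. But 2 ≠ 5 — contradiction.

Unsatisfiable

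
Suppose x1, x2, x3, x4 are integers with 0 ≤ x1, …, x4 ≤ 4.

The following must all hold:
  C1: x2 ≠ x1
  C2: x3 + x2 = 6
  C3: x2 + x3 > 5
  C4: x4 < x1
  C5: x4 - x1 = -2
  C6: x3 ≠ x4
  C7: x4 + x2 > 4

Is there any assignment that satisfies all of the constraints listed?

Satisfiable

Take x1 = 3, x2 = 4, x3 = 2, x4 = 1. Then constraint 2: x3 + x2 = 6; constraint 3: x2 + x3 = 6; constraint 5: x4 - x1 = -2, and every other listed constraint is also met.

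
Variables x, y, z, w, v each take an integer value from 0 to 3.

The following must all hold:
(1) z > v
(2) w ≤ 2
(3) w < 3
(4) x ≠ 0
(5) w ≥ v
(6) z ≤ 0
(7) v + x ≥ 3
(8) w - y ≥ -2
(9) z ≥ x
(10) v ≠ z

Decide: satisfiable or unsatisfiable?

From constraints 2 and 5: v ≤ w ≤ 2. From constraints 6 and 9: x ≤ z ≤ 0. Hence v + x ≤ 2. But constraint 7 requires v + x ≥ 3, and 3 > 2. Contradiction.

Unsatisfiable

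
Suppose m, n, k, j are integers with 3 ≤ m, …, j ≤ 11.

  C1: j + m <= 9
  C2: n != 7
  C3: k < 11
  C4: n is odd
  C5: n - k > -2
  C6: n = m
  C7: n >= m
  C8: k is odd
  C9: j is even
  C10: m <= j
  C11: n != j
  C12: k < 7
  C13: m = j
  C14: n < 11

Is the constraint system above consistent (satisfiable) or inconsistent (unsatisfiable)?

Unsatisfiable

From constraints 6 and 13, n = m = j, so n = j. But constraint 11 says n ≠ j. Contradiction.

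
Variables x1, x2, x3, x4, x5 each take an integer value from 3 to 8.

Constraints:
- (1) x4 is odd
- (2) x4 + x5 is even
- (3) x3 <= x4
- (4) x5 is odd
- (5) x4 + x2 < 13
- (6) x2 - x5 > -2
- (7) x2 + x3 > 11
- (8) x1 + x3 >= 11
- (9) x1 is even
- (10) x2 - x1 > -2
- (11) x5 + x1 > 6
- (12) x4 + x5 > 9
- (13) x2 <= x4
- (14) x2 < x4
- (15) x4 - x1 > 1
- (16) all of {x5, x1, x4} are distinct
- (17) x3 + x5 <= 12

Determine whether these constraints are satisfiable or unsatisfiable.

Take x1 = 4, x2 = 5, x3 = 7, x4 = 7, x5 = 5. Then constraint 5: x4 + x2 = 12; constraint 6: x2 - x5 = 0, and every other listed constraint is also met.

Satisfiable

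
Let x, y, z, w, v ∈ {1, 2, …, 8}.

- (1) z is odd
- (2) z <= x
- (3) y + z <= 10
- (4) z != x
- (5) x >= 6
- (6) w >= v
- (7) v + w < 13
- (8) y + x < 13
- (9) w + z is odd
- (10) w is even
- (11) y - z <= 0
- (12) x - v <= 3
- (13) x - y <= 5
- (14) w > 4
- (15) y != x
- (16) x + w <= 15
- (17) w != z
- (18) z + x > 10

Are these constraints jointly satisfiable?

Satisfiable

One satisfying assignment is x = 7, y = 5, z = 5, w = 6, v = 5.
For the less obvious constraints — constraint 3: y + z = 10; constraint 7: v + w = 11 — and the others hold by inspection.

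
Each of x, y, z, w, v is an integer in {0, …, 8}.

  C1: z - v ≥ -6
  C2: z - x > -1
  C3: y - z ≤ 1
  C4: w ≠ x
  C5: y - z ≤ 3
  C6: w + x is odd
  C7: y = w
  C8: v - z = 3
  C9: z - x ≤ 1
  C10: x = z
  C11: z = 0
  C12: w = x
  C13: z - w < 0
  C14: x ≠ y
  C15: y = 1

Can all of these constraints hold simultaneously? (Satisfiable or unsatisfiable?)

Constraint 15 fixes y = 1 and constraint 11 fixes z = 0. Constraints 7, 10, and 12 give y = w = x = z, so y = z. But 1 ≠ 0 — contradiction.

Unsatisfiable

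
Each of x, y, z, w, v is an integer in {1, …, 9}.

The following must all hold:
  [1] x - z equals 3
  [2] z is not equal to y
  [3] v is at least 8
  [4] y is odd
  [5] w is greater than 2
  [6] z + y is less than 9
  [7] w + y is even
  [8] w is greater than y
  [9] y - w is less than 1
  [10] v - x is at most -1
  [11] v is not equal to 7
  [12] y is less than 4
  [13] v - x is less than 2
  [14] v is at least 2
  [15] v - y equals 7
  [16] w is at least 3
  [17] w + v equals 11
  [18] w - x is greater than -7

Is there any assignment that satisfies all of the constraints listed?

Setting (x, y, z, w, v) = (9, 1, 6, 3, 8) satisfies everything: constraint 1: x - z = 3; constraint 6: z + y = 7, and the others follow.

Satisfiable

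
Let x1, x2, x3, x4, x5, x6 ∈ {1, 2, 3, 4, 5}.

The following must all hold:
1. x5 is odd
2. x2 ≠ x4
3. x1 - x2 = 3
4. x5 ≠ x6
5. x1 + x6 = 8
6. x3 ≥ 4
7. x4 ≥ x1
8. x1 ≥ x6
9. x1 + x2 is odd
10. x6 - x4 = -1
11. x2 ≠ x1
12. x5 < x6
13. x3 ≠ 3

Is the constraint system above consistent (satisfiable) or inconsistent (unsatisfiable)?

Satisfiable

Take x1 = 4, x2 = 1, x3 = 5, x4 = 5, x5 = 3, x6 = 4. Then constraint 3: x1 - x2 = 3; constraint 5: x1 + x6 = 8; constraint 10: x6 - x4 = -1, and every other listed constraint is also met.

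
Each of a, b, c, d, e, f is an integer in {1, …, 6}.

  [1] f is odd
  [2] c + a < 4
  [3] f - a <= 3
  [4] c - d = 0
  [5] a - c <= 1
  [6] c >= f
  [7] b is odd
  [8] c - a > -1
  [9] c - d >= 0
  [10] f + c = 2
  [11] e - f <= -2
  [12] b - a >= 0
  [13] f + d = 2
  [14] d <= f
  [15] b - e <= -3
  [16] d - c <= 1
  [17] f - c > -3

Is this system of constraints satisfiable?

Unsatisfiable

Constraints 3, 11, 12, and 15 give f − e ≥ 2, e − b ≥ 3, b − a ≥ 0, a − f ≥ -3.
Adding all 4 inequalities: the left sides telescope to 0, and the right sides sum to 2 + 3 + 0 + (-3) = 2. So 0 ≥ 2, which is false.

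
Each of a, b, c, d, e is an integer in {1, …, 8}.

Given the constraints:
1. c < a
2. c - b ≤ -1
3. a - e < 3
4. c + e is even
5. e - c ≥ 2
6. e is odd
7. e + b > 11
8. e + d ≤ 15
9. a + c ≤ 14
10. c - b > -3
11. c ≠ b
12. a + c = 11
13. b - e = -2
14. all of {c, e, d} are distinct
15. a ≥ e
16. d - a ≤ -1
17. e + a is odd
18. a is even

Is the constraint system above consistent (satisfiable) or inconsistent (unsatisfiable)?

The assignment a = 8, b = 5, c = 3, d = 5, e = 7 works:
  constraint 2 holds since c - b = -2.
  constraint 3 holds since a - e = 1.
The rest check out directly.

Satisfiable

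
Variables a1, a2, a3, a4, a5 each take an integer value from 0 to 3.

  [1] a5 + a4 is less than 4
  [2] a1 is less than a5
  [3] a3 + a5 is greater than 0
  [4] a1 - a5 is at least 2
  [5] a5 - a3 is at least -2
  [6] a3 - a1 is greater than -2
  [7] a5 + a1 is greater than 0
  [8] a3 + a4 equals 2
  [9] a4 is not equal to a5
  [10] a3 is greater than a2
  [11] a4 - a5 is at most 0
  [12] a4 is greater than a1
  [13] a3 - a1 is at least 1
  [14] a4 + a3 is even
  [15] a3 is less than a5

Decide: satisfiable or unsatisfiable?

Constraints 4, 5, and 13 give a3 − a1 ≥ 1, a1 − a5 ≥ 2, a5 − a3 ≥ -2.
Adding all 3 inequalities: the left sides telescope to 0, and the right sides sum to 1 + 2 + (-2) = 1. So 0 ≥ 1, which is false.

Unsatisfiable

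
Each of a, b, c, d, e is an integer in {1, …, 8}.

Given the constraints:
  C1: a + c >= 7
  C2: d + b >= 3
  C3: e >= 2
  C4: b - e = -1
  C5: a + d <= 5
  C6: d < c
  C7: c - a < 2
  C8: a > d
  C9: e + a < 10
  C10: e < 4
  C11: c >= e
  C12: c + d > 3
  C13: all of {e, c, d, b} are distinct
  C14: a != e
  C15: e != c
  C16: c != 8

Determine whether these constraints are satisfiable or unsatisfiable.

Satisfiable

Try a = 4, b = 2, c = 4, d = 1, e = 3.
Check constraint 1: a + c = 8; constraint 2: d + b = 3. The remaining constraints are straightforward to verify.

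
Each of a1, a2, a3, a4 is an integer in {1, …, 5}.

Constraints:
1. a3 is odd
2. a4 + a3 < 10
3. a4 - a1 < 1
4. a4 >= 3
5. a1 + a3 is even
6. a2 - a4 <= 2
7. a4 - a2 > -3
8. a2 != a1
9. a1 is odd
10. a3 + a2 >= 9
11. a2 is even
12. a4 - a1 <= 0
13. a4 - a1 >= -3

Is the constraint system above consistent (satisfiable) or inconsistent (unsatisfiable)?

Satisfiable

One satisfying assignment is a1 = 5, a2 = 4, a3 = 5, a4 = 4.
For the less obvious constraints — constraint 2: a4 + a3 = 9; constraint 3: a4 - a1 = -1 — and the others hold by inspection.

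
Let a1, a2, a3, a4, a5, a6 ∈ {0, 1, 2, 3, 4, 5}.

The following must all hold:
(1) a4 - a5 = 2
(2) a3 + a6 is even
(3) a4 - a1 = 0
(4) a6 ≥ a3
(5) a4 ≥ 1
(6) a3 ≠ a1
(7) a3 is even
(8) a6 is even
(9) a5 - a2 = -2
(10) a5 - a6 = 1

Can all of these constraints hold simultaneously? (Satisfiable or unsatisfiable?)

Satisfiable

Try a1 = 5, a2 = 5, a3 = 0, a4 = 5, a5 = 3, a6 = 2.
Check constraint 1: a4 - a5 = 2; constraint 3: a4 - a1 = 0; constraint 9: a5 - a2 = -2. The remaining constraints are straightforward to verify.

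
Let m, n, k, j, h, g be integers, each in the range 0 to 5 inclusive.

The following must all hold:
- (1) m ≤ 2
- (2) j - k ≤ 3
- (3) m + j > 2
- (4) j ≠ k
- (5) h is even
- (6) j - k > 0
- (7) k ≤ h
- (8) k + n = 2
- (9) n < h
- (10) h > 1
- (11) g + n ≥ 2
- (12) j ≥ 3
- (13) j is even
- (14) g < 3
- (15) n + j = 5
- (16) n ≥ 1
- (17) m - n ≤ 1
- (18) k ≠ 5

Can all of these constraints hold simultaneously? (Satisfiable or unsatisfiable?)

Satisfiable

Take m = 1, n = 1, k = 1, j = 4, h = 4, g = 1. Then constraint 2: j - k = 3; constraint 3: m + j = 5; constraint 6: j - k = 3, and every other listed constraint is also met.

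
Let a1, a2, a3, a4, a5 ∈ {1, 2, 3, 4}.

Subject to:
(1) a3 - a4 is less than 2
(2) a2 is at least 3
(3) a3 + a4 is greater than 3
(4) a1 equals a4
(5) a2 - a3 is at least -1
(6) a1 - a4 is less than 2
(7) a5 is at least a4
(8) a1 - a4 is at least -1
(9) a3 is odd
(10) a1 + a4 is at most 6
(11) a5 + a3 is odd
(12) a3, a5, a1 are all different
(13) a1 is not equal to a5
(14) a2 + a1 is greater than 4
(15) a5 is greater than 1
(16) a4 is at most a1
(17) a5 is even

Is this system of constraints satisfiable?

One satisfying assignment is a1 = 2, a2 = 4, a3 = 3, a4 = 2, a5 = 4.
For the less obvious constraints — constraint 1: a3 - a4 = 1; constraint 3: a3 + a4 = 5; constraint 5: a2 - a3 = 1 — and the others hold by inspection.

Satisfiable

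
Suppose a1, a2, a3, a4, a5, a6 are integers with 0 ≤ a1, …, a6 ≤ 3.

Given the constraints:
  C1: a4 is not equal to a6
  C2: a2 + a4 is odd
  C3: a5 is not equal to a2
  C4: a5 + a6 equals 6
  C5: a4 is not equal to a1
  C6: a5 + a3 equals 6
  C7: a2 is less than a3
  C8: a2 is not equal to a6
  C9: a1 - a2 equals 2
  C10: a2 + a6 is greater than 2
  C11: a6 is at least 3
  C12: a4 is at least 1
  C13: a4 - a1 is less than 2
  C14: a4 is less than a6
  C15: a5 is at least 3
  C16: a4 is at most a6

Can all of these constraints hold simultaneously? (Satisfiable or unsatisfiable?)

The assignment a1 = 3, a2 = 1, a3 = 3, a4 = 2, a5 = 3, a6 = 3 works:
  constraint 4 holds since a5 + a6 = 6.
  constraint 6 holds since a5 + a3 = 6.
The rest check out directly.

Satisfiable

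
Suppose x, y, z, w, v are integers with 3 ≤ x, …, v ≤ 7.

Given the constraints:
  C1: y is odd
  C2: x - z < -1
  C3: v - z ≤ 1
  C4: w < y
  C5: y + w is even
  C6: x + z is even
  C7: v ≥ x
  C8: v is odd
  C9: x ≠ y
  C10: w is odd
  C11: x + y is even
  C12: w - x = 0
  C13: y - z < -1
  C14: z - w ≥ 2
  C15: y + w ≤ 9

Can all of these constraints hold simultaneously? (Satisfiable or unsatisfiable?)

Satisfiable

One satisfying assignment is x = 3, y = 5, z = 7, w = 3, v = 5.
For the less obvious constraints — constraint 2: x - z = -4; constraint 3: v - z = -2 — and the others hold by inspection.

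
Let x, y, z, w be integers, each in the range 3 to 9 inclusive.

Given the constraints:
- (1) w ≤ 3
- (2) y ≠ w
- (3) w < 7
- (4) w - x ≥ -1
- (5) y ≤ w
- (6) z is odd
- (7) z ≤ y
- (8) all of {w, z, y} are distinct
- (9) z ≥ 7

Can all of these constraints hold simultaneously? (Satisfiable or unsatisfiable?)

From constraints 7 and 9: y ≥ z and z ≥ 7, so y ≥ 7. From constraints 1 and 5: y ≤ w and w ≤ 3, so y ≤ 3. But 3 < 7, so no value of y works.

Unsatisfiable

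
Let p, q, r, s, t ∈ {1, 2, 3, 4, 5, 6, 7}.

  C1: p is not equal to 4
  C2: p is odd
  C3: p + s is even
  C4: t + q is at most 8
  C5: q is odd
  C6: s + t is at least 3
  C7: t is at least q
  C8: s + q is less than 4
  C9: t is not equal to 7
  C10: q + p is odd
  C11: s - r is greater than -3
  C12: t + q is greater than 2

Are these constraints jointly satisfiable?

Constraint 5 makes q odd and constraint 2 makes p odd, so q + p must be even. Constraint 10 says q + p is odd — contradiction.

Unsatisfiable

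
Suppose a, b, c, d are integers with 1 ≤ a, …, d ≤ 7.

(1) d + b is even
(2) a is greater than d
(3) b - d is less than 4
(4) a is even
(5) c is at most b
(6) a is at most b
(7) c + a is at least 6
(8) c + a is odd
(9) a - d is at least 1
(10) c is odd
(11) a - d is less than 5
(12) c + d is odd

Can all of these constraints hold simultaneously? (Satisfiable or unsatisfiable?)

Take a = 4, b = 4, c = 3, d = 2. Then constraint 3: b - d = 2; constraint 7: c + a = 7, and every other listed constraint is also met.

Satisfiable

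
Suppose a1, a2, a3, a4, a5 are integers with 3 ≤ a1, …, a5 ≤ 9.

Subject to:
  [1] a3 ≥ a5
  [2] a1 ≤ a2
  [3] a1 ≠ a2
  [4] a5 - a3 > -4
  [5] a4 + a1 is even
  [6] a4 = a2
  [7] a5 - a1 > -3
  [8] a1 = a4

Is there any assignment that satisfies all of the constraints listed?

From constraints 6 and 8, a1 = a4 = a2, so a1 = a2. But constraint 3 says a1 ≠ a2. Contradiction.

Unsatisfiable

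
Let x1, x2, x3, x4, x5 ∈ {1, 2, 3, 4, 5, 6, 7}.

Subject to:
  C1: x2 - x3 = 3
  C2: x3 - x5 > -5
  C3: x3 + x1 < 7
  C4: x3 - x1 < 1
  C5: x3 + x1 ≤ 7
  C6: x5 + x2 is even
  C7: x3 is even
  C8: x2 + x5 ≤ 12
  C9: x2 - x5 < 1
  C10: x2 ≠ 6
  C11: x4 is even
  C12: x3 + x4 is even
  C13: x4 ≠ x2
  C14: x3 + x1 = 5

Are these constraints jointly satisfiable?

Satisfiable

Setting (x1, x2, x3, x4, x5) = (3, 5, 2, 4, 5) satisfies everything: constraint 1: x2 - x3 = 3; constraint 2: x3 - x5 = -3, and the others follow.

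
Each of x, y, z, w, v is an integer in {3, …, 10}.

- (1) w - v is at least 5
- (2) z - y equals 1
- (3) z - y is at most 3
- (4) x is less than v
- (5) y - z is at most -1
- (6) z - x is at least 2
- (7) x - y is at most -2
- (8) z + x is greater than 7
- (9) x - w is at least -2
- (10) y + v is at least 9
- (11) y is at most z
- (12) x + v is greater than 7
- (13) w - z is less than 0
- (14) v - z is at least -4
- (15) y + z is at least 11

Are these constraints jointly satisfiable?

Unsatisfiable

Constraints 1, 5, 7, 9, and 14 give y − x ≥ 2, x − w ≥ -2, w − v ≥ 5, v − z ≥ -4, z − y ≥ 1.
Adding all 5 inequalities: the left sides telescope to 0, and the right sides sum to 2 + (-2) + 5 + (-4) + 1 = 2. So 0 ≥ 2, which is false.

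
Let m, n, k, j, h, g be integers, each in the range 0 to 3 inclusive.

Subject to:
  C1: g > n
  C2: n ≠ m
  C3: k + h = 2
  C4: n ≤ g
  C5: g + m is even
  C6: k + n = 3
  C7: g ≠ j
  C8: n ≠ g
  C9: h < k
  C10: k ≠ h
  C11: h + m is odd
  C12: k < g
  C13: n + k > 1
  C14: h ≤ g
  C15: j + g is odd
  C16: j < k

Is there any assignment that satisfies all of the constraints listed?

Satisfiable

Try m = 3, n = 1, k = 2, j = 0, h = 0, g = 3.
Check constraint 3: k + h = 2; constraint 6: k + n = 3. The remaining constraints are straightforward to verify.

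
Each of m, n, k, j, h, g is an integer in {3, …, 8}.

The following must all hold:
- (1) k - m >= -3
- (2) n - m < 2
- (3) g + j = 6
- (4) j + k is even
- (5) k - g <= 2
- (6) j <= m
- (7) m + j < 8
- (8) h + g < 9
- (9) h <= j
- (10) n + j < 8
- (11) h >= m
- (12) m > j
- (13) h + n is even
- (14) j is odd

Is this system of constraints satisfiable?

Constraints 9, 11, and 12 give m ≤ h, h ≤ j, j < m. Chaining: m ≤ h ≤ j < m, which forces m < m — impossible.

Unsatisfiable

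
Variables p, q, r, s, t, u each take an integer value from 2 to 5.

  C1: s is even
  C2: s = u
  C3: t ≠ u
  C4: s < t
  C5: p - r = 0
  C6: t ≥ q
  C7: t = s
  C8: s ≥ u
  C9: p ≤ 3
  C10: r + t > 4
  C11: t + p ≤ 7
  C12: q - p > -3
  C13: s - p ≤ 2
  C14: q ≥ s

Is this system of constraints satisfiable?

Unsatisfiable

From constraints 2 and 7, t = s = u, so t = u. But constraint 3 says t ≠ u. Contradiction.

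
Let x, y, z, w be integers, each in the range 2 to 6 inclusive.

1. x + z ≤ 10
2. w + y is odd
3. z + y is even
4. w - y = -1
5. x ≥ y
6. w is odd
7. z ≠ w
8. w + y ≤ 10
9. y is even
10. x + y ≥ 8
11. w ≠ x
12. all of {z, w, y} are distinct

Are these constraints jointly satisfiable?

Setting (x, y, z, w) = (4, 4, 6, 3) satisfies everything: constraint 1: x + z = 10; constraint 4: w - y = -1; constraint 8: w + y = 7, and the others follow.

Satisfiable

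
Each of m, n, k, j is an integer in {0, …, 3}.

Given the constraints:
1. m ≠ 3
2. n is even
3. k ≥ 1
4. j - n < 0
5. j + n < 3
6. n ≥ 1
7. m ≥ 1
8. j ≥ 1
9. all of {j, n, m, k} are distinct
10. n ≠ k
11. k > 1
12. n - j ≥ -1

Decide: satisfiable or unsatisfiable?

Constraints 3, 6, 7, and 8 confine each of j, n, m, k to the 3 values {1, …, 3} (the domain already gives each ≤ 3).
Constraint 9 requires all 4 of them to be distinct, but only 3 values are available — impossible by the pigeonhole principle.

Unsatisfiable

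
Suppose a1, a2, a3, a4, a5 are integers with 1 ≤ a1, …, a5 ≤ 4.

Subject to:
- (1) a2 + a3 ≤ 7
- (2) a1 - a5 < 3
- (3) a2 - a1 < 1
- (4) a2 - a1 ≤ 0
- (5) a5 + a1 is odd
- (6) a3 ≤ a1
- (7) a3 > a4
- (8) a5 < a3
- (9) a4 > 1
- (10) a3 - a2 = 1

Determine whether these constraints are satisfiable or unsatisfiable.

Setting (a1, a2, a3, a4, a5) = (3, 2, 3, 2, 2) satisfies everything: constraint 1: a2 + a3 = 5; constraint 2: a1 - a5 = 1; constraint 3: a2 - a1 = -1, and the others follow.

Satisfiable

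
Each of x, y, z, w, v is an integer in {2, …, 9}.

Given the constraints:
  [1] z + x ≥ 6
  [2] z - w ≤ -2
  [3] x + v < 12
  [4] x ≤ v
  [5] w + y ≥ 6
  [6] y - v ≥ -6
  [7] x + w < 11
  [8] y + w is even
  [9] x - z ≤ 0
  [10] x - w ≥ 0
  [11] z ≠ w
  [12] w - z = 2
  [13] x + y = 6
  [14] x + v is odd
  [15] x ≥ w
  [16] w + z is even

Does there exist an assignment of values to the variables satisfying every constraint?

Constraints 2, 9, and 10 give x − w ≥ 0, w − z ≥ 2, z − x ≥ 0.
Adding all 3 inequalities: the left sides telescope to 0, and the right sides sum to 0 + 2 + 0 = 2. So 0 ≥ 2, which is false.

Unsatisfiable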